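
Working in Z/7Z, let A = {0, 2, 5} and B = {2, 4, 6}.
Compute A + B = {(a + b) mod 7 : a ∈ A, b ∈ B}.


Work in Z/7Z: reduce every sum a + b modulo 7.
Enumerate all 9 pairs:
a = 0: 0+2=2, 0+4=4, 0+6=6
a = 2: 2+2=4, 2+4=6, 2+6=1
a = 5: 5+2=0, 5+4=2, 5+6=4
Distinct residues collected: {0, 1, 2, 4, 6}
|A + B| = 5 (out of 7 total residues).

A + B = {0, 1, 2, 4, 6}


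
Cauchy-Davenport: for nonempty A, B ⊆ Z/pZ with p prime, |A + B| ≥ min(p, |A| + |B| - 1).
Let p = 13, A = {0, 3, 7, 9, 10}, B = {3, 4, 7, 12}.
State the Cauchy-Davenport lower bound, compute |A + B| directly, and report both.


Cauchy-Davenport: |A + B| ≥ min(p, |A| + |B| - 1) for A, B nonempty in Z/pZ.
|A| = 5, |B| = 4, p = 13.
CD lower bound = min(13, 5 + 4 - 1) = min(13, 8) = 8.
Compute A + B mod 13 directly:
a = 0: 0+3=3, 0+4=4, 0+7=7, 0+12=12
a = 3: 3+3=6, 3+4=7, 3+7=10, 3+12=2
a = 7: 7+3=10, 7+4=11, 7+7=1, 7+12=6
a = 9: 9+3=12, 9+4=0, 9+7=3, 9+12=8
a = 10: 10+3=0, 10+4=1, 10+7=4, 10+12=9
A + B = {0, 1, 2, 3, 4, 6, 7, 8, 9, 10, 11, 12}, so |A + B| = 12.
Verify: 12 ≥ 8? Yes ✓.

CD lower bound = 8, actual |A + B| = 12.


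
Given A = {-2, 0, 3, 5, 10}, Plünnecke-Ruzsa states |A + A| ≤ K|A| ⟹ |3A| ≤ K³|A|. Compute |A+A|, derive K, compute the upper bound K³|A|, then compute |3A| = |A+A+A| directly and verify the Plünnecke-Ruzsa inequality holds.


|A| = 5.
Step 1: Compute A + A by enumerating all 25 pairs.
A + A = {-4, -2, 0, 1, 3, 5, 6, 8, 10, 13, 15, 20}, so |A + A| = 12.
Step 2: Doubling constant K = |A + A|/|A| = 12/5 = 12/5 ≈ 2.4000.
Step 3: Plünnecke-Ruzsa gives |3A| ≤ K³·|A| = (2.4000)³ · 5 ≈ 69.1200.
Step 4: Compute 3A = A + A + A directly by enumerating all triples (a,b,c) ∈ A³; |3A| = 22.
Step 5: Check 22 ≤ 69.1200? Yes ✓.

K = 12/5, Plünnecke-Ruzsa bound K³|A| ≈ 69.1200, |3A| = 22, inequality holds.


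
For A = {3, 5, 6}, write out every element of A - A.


A - A = {a - a' : a, a' ∈ A}.
Compute a - a' for each ordered pair (a, a'):
a = 3: 3-3=0, 3-5=-2, 3-6=-3
a = 5: 5-3=2, 5-5=0, 5-6=-1
a = 6: 6-3=3, 6-5=1, 6-6=0
Collecting distinct values (and noting 0 appears from a-a):
A - A = {-3, -2, -1, 0, 1, 2, 3}
|A - A| = 7

A - A = {-3, -2, -1, 0, 1, 2, 3}


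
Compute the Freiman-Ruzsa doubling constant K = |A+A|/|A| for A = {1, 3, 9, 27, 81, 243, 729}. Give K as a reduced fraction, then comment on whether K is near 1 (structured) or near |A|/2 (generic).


|A| = 7.
Compute A + A by enumerating all 49 pairs.
A + A = {2, 4, 6, 10, 12, 18, 28, 30, 36, 54, 82, 84, 90, 108, 162, 244, 246, 252, 270, 324, 486, 730, 732, 738, 756, 810, 972, 1458}, so |A + A| = 28.
K = |A + A| / |A| = 28/7 = 4/1 ≈ 4.0000.
Reference: AP of size 7 gives K = 13/7 ≈ 1.8571; a fully generic set of size 7 gives K ≈ 4.0000.

|A| = 7, |A + A| = 28, K = 28/7 = 4/1.


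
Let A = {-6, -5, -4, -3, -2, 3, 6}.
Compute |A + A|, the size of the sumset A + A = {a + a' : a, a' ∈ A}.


A + A = {a + a' : a, a' ∈ A}; |A| = 7.
General bounds: 2|A| - 1 ≤ |A + A| ≤ |A|(|A|+1)/2, i.e. 13 ≤ |A + A| ≤ 28.
Lower bound 2|A|-1 is attained iff A is an arithmetic progression.
Enumerate sums a + a' for a ≤ a' (symmetric, so this suffices):
a = -6: -6+-6=-12, -6+-5=-11, -6+-4=-10, -6+-3=-9, -6+-2=-8, -6+3=-3, -6+6=0
a = -5: -5+-5=-10, -5+-4=-9, -5+-3=-8, -5+-2=-7, -5+3=-2, -5+6=1
a = -4: -4+-4=-8, -4+-3=-7, -4+-2=-6, -4+3=-1, -4+6=2
a = -3: -3+-3=-6, -3+-2=-5, -3+3=0, -3+6=3
a = -2: -2+-2=-4, -2+3=1, -2+6=4
a = 3: 3+3=6, 3+6=9
a = 6: 6+6=12
Distinct sums: {-12, -11, -10, -9, -8, -7, -6, -5, -4, -3, -2, -1, 0, 1, 2, 3, 4, 6, 9, 12}
|A + A| = 20

|A + A| = 20


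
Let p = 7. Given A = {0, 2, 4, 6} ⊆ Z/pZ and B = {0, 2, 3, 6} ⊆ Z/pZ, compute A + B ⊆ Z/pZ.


Work in Z/7Z: reduce every sum a + b modulo 7.
Enumerate all 16 pairs:
a = 0: 0+0=0, 0+2=2, 0+3=3, 0+6=6
a = 2: 2+0=2, 2+2=4, 2+3=5, 2+6=1
a = 4: 4+0=4, 4+2=6, 4+3=0, 4+6=3
a = 6: 6+0=6, 6+2=1, 6+3=2, 6+6=5
Distinct residues collected: {0, 1, 2, 3, 4, 5, 6}
|A + B| = 7 (out of 7 total residues).

A + B = {0, 1, 2, 3, 4, 5, 6}


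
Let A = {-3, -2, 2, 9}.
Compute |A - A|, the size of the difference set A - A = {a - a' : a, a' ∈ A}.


A - A = {a - a' : a, a' ∈ A}; |A| = 4.
Bounds: 2|A|-1 ≤ |A - A| ≤ |A|² - |A| + 1, i.e. 7 ≤ |A - A| ≤ 13.
Note: 0 ∈ A - A always (from a - a). The set is symmetric: if d ∈ A - A then -d ∈ A - A.
Enumerate nonzero differences d = a - a' with a > a' (then include -d):
Positive differences: {1, 4, 5, 7, 11, 12}
Full difference set: {0} ∪ (positive diffs) ∪ (negative diffs).
|A - A| = 1 + 2·6 = 13 (matches direct enumeration: 13).

|A - A| = 13


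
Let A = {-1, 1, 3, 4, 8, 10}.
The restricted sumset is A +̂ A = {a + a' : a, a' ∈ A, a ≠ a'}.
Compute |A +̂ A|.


Restricted sumset: A +̂ A = {a + a' : a ∈ A, a' ∈ A, a ≠ a'}.
Equivalently, take A + A and drop any sum 2a that is achievable ONLY as a + a for a ∈ A (i.e. sums representable only with equal summands).
Enumerate pairs (a, a') with a < a' (symmetric, so each unordered pair gives one sum; this covers all a ≠ a'):
  -1 + 1 = 0
  -1 + 3 = 2
  -1 + 4 = 3
  -1 + 8 = 7
  -1 + 10 = 9
  1 + 3 = 4
  1 + 4 = 5
  1 + 8 = 9
  1 + 10 = 11
  3 + 4 = 7
  3 + 8 = 11
  3 + 10 = 13
  4 + 8 = 12
  4 + 10 = 14
  8 + 10 = 18
Collected distinct sums: {0, 2, 3, 4, 5, 7, 9, 11, 12, 13, 14, 18}
|A +̂ A| = 12
(Reference bound: |A +̂ A| ≥ 2|A| - 3 for |A| ≥ 2, with |A| = 6 giving ≥ 9.)

|A +̂ A| = 12


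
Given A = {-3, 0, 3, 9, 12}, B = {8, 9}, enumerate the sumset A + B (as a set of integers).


A + B = {a + b : a ∈ A, b ∈ B}.
Enumerate all |A|·|B| = 5·2 = 10 pairs (a, b) and collect distinct sums.
a = -3: -3+8=5, -3+9=6
a = 0: 0+8=8, 0+9=9
a = 3: 3+8=11, 3+9=12
a = 9: 9+8=17, 9+9=18
a = 12: 12+8=20, 12+9=21
Collecting distinct sums: A + B = {5, 6, 8, 9, 11, 12, 17, 18, 20, 21}
|A + B| = 10

A + B = {5, 6, 8, 9, 11, 12, 17, 18, 20, 21}


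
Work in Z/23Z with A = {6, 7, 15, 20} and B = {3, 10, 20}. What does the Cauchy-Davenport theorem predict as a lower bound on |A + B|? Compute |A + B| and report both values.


Cauchy-Davenport: |A + B| ≥ min(p, |A| + |B| - 1) for A, B nonempty in Z/pZ.
|A| = 4, |B| = 3, p = 23.
CD lower bound = min(23, 4 + 3 - 1) = min(23, 6) = 6.
Compute A + B mod 23 directly:
a = 6: 6+3=9, 6+10=16, 6+20=3
a = 7: 7+3=10, 7+10=17, 7+20=4
a = 15: 15+3=18, 15+10=2, 15+20=12
a = 20: 20+3=0, 20+10=7, 20+20=17
A + B = {0, 2, 3, 4, 7, 9, 10, 12, 16, 17, 18}, so |A + B| = 11.
Verify: 11 ≥ 6? Yes ✓.

CD lower bound = 6, actual |A + B| = 11.


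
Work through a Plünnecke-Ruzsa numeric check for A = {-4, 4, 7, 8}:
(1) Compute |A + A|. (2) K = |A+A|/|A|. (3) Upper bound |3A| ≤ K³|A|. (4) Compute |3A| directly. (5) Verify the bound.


|A| = 4.
Step 1: Compute A + A by enumerating all 16 pairs.
A + A = {-8, 0, 3, 4, 8, 11, 12, 14, 15, 16}, so |A + A| = 10.
Step 2: Doubling constant K = |A + A|/|A| = 10/4 = 10/4 ≈ 2.5000.
Step 3: Plünnecke-Ruzsa gives |3A| ≤ K³·|A| = (2.5000)³ · 4 ≈ 62.5000.
Step 4: Compute 3A = A + A + A directly by enumerating all triples (a,b,c) ∈ A³; |3A| = 19.
Step 5: Check 19 ≤ 62.5000? Yes ✓.

K = 10/4, Plünnecke-Ruzsa bound K³|A| ≈ 62.5000, |3A| = 19, inequality holds.


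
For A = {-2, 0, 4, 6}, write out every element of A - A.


A - A = {a - a' : a, a' ∈ A}.
Compute a - a' for each ordered pair (a, a'):
a = -2: -2--2=0, -2-0=-2, -2-4=-6, -2-6=-8
a = 0: 0--2=2, 0-0=0, 0-4=-4, 0-6=-6
a = 4: 4--2=6, 4-0=4, 4-4=0, 4-6=-2
a = 6: 6--2=8, 6-0=6, 6-4=2, 6-6=0
Collecting distinct values (and noting 0 appears from a-a):
A - A = {-8, -6, -4, -2, 0, 2, 4, 6, 8}
|A - A| = 9

A - A = {-8, -6, -4, -2, 0, 2, 4, 6, 8}


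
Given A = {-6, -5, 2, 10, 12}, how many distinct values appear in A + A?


A + A = {a + a' : a, a' ∈ A}; |A| = 5.
General bounds: 2|A| - 1 ≤ |A + A| ≤ |A|(|A|+1)/2, i.e. 9 ≤ |A + A| ≤ 15.
Lower bound 2|A|-1 is attained iff A is an arithmetic progression.
Enumerate sums a + a' for a ≤ a' (symmetric, so this suffices):
a = -6: -6+-6=-12, -6+-5=-11, -6+2=-4, -6+10=4, -6+12=6
a = -5: -5+-5=-10, -5+2=-3, -5+10=5, -5+12=7
a = 2: 2+2=4, 2+10=12, 2+12=14
a = 10: 10+10=20, 10+12=22
a = 12: 12+12=24
Distinct sums: {-12, -11, -10, -4, -3, 4, 5, 6, 7, 12, 14, 20, 22, 24}
|A + A| = 14

|A + A| = 14


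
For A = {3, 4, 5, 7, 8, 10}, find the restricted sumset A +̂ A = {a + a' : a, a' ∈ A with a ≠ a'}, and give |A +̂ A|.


Restricted sumset: A +̂ A = {a + a' : a ∈ A, a' ∈ A, a ≠ a'}.
Equivalently, take A + A and drop any sum 2a that is achievable ONLY as a + a for a ∈ A (i.e. sums representable only with equal summands).
Enumerate pairs (a, a') with a < a' (symmetric, so each unordered pair gives one sum; this covers all a ≠ a'):
  3 + 4 = 7
  3 + 5 = 8
  3 + 7 = 10
  3 + 8 = 11
  3 + 10 = 13
  4 + 5 = 9
  4 + 7 = 11
  4 + 8 = 12
  4 + 10 = 14
  5 + 7 = 12
  5 + 8 = 13
  5 + 10 = 15
  7 + 8 = 15
  7 + 10 = 17
  8 + 10 = 18
Collected distinct sums: {7, 8, 9, 10, 11, 12, 13, 14, 15, 17, 18}
|A +̂ A| = 11
(Reference bound: |A +̂ A| ≥ 2|A| - 3 for |A| ≥ 2, with |A| = 6 giving ≥ 9.)

|A +̂ A| = 11


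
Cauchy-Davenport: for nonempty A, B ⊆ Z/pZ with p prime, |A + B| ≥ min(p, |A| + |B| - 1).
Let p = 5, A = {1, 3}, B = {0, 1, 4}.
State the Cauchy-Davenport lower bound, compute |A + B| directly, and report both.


Cauchy-Davenport: |A + B| ≥ min(p, |A| + |B| - 1) for A, B nonempty in Z/pZ.
|A| = 2, |B| = 3, p = 5.
CD lower bound = min(5, 2 + 3 - 1) = min(5, 4) = 4.
Compute A + B mod 5 directly:
a = 1: 1+0=1, 1+1=2, 1+4=0
a = 3: 3+0=3, 3+1=4, 3+4=2
A + B = {0, 1, 2, 3, 4}, so |A + B| = 5.
Verify: 5 ≥ 4? Yes ✓.

CD lower bound = 4, actual |A + B| = 5.


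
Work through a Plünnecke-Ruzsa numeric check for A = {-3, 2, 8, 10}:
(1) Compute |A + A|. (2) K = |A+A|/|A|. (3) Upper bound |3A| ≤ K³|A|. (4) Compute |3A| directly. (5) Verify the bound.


|A| = 4.
Step 1: Compute A + A by enumerating all 16 pairs.
A + A = {-6, -1, 4, 5, 7, 10, 12, 16, 18, 20}, so |A + A| = 10.
Step 2: Doubling constant K = |A + A|/|A| = 10/4 = 10/4 ≈ 2.5000.
Step 3: Plünnecke-Ruzsa gives |3A| ≤ K³·|A| = (2.5000)³ · 4 ≈ 62.5000.
Step 4: Compute 3A = A + A + A directly by enumerating all triples (a,b,c) ∈ A³; |3A| = 20.
Step 5: Check 20 ≤ 62.5000? Yes ✓.

K = 10/4, Plünnecke-Ruzsa bound K³|A| ≈ 62.5000, |3A| = 20, inequality holds.


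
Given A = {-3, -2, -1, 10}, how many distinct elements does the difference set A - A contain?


A - A = {a - a' : a, a' ∈ A}; |A| = 4.
Bounds: 2|A|-1 ≤ |A - A| ≤ |A|² - |A| + 1, i.e. 7 ≤ |A - A| ≤ 13.
Note: 0 ∈ A - A always (from a - a). The set is symmetric: if d ∈ A - A then -d ∈ A - A.
Enumerate nonzero differences d = a - a' with a > a' (then include -d):
Positive differences: {1, 2, 11, 12, 13}
Full difference set: {0} ∪ (positive diffs) ∪ (negative diffs).
|A - A| = 1 + 2·5 = 11 (matches direct enumeration: 11).

|A - A| = 11


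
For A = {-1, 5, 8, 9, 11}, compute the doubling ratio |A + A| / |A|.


|A| = 5.
Compute A + A by enumerating all 25 pairs.
A + A = {-2, 4, 7, 8, 10, 13, 14, 16, 17, 18, 19, 20, 22}, so |A + A| = 13.
K = |A + A| / |A| = 13/5 (already in lowest terms) ≈ 2.6000.
Reference: AP of size 5 gives K = 9/5 ≈ 1.8000; a fully generic set of size 5 gives K ≈ 3.0000.

|A| = 5, |A + A| = 13, K = 13/5.


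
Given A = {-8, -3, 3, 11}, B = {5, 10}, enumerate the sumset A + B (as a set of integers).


A + B = {a + b : a ∈ A, b ∈ B}.
Enumerate all |A|·|B| = 4·2 = 8 pairs (a, b) and collect distinct sums.
a = -8: -8+5=-3, -8+10=2
a = -3: -3+5=2, -3+10=7
a = 3: 3+5=8, 3+10=13
a = 11: 11+5=16, 11+10=21
Collecting distinct sums: A + B = {-3, 2, 7, 8, 13, 16, 21}
|A + B| = 7

A + B = {-3, 2, 7, 8, 13, 16, 21}


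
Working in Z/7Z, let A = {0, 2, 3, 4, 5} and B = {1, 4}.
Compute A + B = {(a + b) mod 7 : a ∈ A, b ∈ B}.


Work in Z/7Z: reduce every sum a + b modulo 7.
Enumerate all 10 pairs:
a = 0: 0+1=1, 0+4=4
a = 2: 2+1=3, 2+4=6
a = 3: 3+1=4, 3+4=0
a = 4: 4+1=5, 4+4=1
a = 5: 5+1=6, 5+4=2
Distinct residues collected: {0, 1, 2, 3, 4, 5, 6}
|A + B| = 7 (out of 7 total residues).

A + B = {0, 1, 2, 3, 4, 5, 6}


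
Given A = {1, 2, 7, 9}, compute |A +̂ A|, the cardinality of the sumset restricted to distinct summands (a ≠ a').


Restricted sumset: A +̂ A = {a + a' : a ∈ A, a' ∈ A, a ≠ a'}.
Equivalently, take A + A and drop any sum 2a that is achievable ONLY as a + a for a ∈ A (i.e. sums representable only with equal summands).
Enumerate pairs (a, a') with a < a' (symmetric, so each unordered pair gives one sum; this covers all a ≠ a'):
  1 + 2 = 3
  1 + 7 = 8
  1 + 9 = 10
  2 + 7 = 9
  2 + 9 = 11
  7 + 9 = 16
Collected distinct sums: {3, 8, 9, 10, 11, 16}
|A +̂ A| = 6
(Reference bound: |A +̂ A| ≥ 2|A| - 3 for |A| ≥ 2, with |A| = 4 giving ≥ 5.)

|A +̂ A| = 6


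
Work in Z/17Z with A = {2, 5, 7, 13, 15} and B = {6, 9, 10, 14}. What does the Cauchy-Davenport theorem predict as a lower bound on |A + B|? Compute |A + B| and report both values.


Cauchy-Davenport: |A + B| ≥ min(p, |A| + |B| - 1) for A, B nonempty in Z/pZ.
|A| = 5, |B| = 4, p = 17.
CD lower bound = min(17, 5 + 4 - 1) = min(17, 8) = 8.
Compute A + B mod 17 directly:
a = 2: 2+6=8, 2+9=11, 2+10=12, 2+14=16
a = 5: 5+6=11, 5+9=14, 5+10=15, 5+14=2
a = 7: 7+6=13, 7+9=16, 7+10=0, 7+14=4
a = 13: 13+6=2, 13+9=5, 13+10=6, 13+14=10
a = 15: 15+6=4, 15+9=7, 15+10=8, 15+14=12
A + B = {0, 2, 4, 5, 6, 7, 8, 10, 11, 12, 13, 14, 15, 16}, so |A + B| = 14.
Verify: 14 ≥ 8? Yes ✓.

CD lower bound = 8, actual |A + B| = 14.


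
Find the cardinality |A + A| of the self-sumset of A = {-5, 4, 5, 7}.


A + A = {a + a' : a, a' ∈ A}; |A| = 4.
General bounds: 2|A| - 1 ≤ |A + A| ≤ |A|(|A|+1)/2, i.e. 7 ≤ |A + A| ≤ 10.
Lower bound 2|A|-1 is attained iff A is an arithmetic progression.
Enumerate sums a + a' for a ≤ a' (symmetric, so this suffices):
a = -5: -5+-5=-10, -5+4=-1, -5+5=0, -5+7=2
a = 4: 4+4=8, 4+5=9, 4+7=11
a = 5: 5+5=10, 5+7=12
a = 7: 7+7=14
Distinct sums: {-10, -1, 0, 2, 8, 9, 10, 11, 12, 14}
|A + A| = 10

|A + A| = 10


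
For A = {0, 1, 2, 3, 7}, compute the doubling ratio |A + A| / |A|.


|A| = 5.
Compute A + A by enumerating all 25 pairs.
A + A = {0, 1, 2, 3, 4, 5, 6, 7, 8, 9, 10, 14}, so |A + A| = 12.
K = |A + A| / |A| = 12/5 (already in lowest terms) ≈ 2.4000.
Reference: AP of size 5 gives K = 9/5 ≈ 1.8000; a fully generic set of size 5 gives K ≈ 3.0000.

|A| = 5, |A + A| = 12, K = 12/5.


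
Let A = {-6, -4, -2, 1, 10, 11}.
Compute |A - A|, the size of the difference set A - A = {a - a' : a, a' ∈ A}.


A - A = {a - a' : a, a' ∈ A}; |A| = 6.
Bounds: 2|A|-1 ≤ |A - A| ≤ |A|² - |A| + 1, i.e. 11 ≤ |A - A| ≤ 31.
Note: 0 ∈ A - A always (from a - a). The set is symmetric: if d ∈ A - A then -d ∈ A - A.
Enumerate nonzero differences d = a - a' with a > a' (then include -d):
Positive differences: {1, 2, 3, 4, 5, 7, 9, 10, 12, 13, 14, 15, 16, 17}
Full difference set: {0} ∪ (positive diffs) ∪ (negative diffs).
|A - A| = 1 + 2·14 = 29 (matches direct enumeration: 29).

|A - A| = 29


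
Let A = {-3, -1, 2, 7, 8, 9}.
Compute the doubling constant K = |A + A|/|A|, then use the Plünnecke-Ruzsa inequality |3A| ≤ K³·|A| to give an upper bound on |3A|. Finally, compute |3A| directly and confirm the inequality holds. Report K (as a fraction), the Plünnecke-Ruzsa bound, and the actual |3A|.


|A| = 6.
Step 1: Compute A + A by enumerating all 36 pairs.
A + A = {-6, -4, -2, -1, 1, 4, 5, 6, 7, 8, 9, 10, 11, 14, 15, 16, 17, 18}, so |A + A| = 18.
Step 2: Doubling constant K = |A + A|/|A| = 18/6 = 18/6 ≈ 3.0000.
Step 3: Plünnecke-Ruzsa gives |3A| ≤ K³·|A| = (3.0000)³ · 6 ≈ 162.0000.
Step 4: Compute 3A = A + A + A directly by enumerating all triples (a,b,c) ∈ A³; |3A| = 34.
Step 5: Check 34 ≤ 162.0000? Yes ✓.

K = 18/6, Plünnecke-Ruzsa bound K³|A| ≈ 162.0000, |3A| = 34, inequality holds.


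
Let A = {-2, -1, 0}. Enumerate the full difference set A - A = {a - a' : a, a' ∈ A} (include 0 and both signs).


A - A = {a - a' : a, a' ∈ A}.
Compute a - a' for each ordered pair (a, a'):
a = -2: -2--2=0, -2--1=-1, -2-0=-2
a = -1: -1--2=1, -1--1=0, -1-0=-1
a = 0: 0--2=2, 0--1=1, 0-0=0
Collecting distinct values (and noting 0 appears from a-a):
A - A = {-2, -1, 0, 1, 2}
|A - A| = 5

A - A = {-2, -1, 0, 1, 2}


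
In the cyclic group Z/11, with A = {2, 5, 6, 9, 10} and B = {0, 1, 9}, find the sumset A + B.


Work in Z/11Z: reduce every sum a + b modulo 11.
Enumerate all 15 pairs:
a = 2: 2+0=2, 2+1=3, 2+9=0
a = 5: 5+0=5, 5+1=6, 5+9=3
a = 6: 6+0=6, 6+1=7, 6+9=4
a = 9: 9+0=9, 9+1=10, 9+9=7
a = 10: 10+0=10, 10+1=0, 10+9=8
Distinct residues collected: {0, 2, 3, 4, 5, 6, 7, 8, 9, 10}
|A + B| = 10 (out of 11 total residues).

A + B = {0, 2, 3, 4, 5, 6, 7, 8, 9, 10}


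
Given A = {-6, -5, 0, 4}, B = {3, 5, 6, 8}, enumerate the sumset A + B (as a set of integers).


A + B = {a + b : a ∈ A, b ∈ B}.
Enumerate all |A|·|B| = 4·4 = 16 pairs (a, b) and collect distinct sums.
a = -6: -6+3=-3, -6+5=-1, -6+6=0, -6+8=2
a = -5: -5+3=-2, -5+5=0, -5+6=1, -5+8=3
a = 0: 0+3=3, 0+5=5, 0+6=6, 0+8=8
a = 4: 4+3=7, 4+5=9, 4+6=10, 4+8=12
Collecting distinct sums: A + B = {-3, -2, -1, 0, 1, 2, 3, 5, 6, 7, 8, 9, 10, 12}
|A + B| = 14

A + B = {-3, -2, -1, 0, 1, 2, 3, 5, 6, 7, 8, 9, 10, 12}


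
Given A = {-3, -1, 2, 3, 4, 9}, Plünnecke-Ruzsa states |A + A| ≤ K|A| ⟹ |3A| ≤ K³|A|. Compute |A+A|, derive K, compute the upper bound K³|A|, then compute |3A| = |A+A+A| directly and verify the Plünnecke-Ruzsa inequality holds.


|A| = 6.
Step 1: Compute A + A by enumerating all 36 pairs.
A + A = {-6, -4, -2, -1, 0, 1, 2, 3, 4, 5, 6, 7, 8, 11, 12, 13, 18}, so |A + A| = 17.
Step 2: Doubling constant K = |A + A|/|A| = 17/6 = 17/6 ≈ 2.8333.
Step 3: Plünnecke-Ruzsa gives |3A| ≤ K³·|A| = (2.8333)³ · 6 ≈ 136.4722.
Step 4: Compute 3A = A + A + A directly by enumerating all triples (a,b,c) ∈ A³; |3A| = 29.
Step 5: Check 29 ≤ 136.4722? Yes ✓.

K = 17/6, Plünnecke-Ruzsa bound K³|A| ≈ 136.4722, |3A| = 29, inequality holds.


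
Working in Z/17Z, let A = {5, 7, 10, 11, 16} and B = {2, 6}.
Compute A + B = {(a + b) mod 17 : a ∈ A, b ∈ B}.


Work in Z/17Z: reduce every sum a + b modulo 17.
Enumerate all 10 pairs:
a = 5: 5+2=7, 5+6=11
a = 7: 7+2=9, 7+6=13
a = 10: 10+2=12, 10+6=16
a = 11: 11+2=13, 11+6=0
a = 16: 16+2=1, 16+6=5
Distinct residues collected: {0, 1, 5, 7, 9, 11, 12, 13, 16}
|A + B| = 9 (out of 17 total residues).

A + B = {0, 1, 5, 7, 9, 11, 12, 13, 16}


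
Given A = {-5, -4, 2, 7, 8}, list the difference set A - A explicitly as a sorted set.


A - A = {a - a' : a, a' ∈ A}.
Compute a - a' for each ordered pair (a, a'):
a = -5: -5--5=0, -5--4=-1, -5-2=-7, -5-7=-12, -5-8=-13
a = -4: -4--5=1, -4--4=0, -4-2=-6, -4-7=-11, -4-8=-12
a = 2: 2--5=7, 2--4=6, 2-2=0, 2-7=-5, 2-8=-6
a = 7: 7--5=12, 7--4=11, 7-2=5, 7-7=0, 7-8=-1
a = 8: 8--5=13, 8--4=12, 8-2=6, 8-7=1, 8-8=0
Collecting distinct values (and noting 0 appears from a-a):
A - A = {-13, -12, -11, -7, -6, -5, -1, 0, 1, 5, 6, 7, 11, 12, 13}
|A - A| = 15

A - A = {-13, -12, -11, -7, -6, -5, -1, 0, 1, 5, 6, 7, 11, 12, 13}


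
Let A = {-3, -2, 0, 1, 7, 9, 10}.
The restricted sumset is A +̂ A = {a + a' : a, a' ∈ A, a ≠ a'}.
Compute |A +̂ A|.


Restricted sumset: A +̂ A = {a + a' : a ∈ A, a' ∈ A, a ≠ a'}.
Equivalently, take A + A and drop any sum 2a that is achievable ONLY as a + a for a ∈ A (i.e. sums representable only with equal summands).
Enumerate pairs (a, a') with a < a' (symmetric, so each unordered pair gives one sum; this covers all a ≠ a'):
  -3 + -2 = -5
  -3 + 0 = -3
  -3 + 1 = -2
  -3 + 7 = 4
  -3 + 9 = 6
  -3 + 10 = 7
  -2 + 0 = -2
  -2 + 1 = -1
  -2 + 7 = 5
  -2 + 9 = 7
  -2 + 10 = 8
  0 + 1 = 1
  0 + 7 = 7
  0 + 9 = 9
  0 + 10 = 10
  1 + 7 = 8
  1 + 9 = 10
  1 + 10 = 11
  7 + 9 = 16
  7 + 10 = 17
  9 + 10 = 19
Collected distinct sums: {-5, -3, -2, -1, 1, 4, 5, 6, 7, 8, 9, 10, 11, 16, 17, 19}
|A +̂ A| = 16
(Reference bound: |A +̂ A| ≥ 2|A| - 3 for |A| ≥ 2, with |A| = 7 giving ≥ 11.)

|A +̂ A| = 16


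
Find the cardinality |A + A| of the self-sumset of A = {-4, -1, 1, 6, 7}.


A + A = {a + a' : a, a' ∈ A}; |A| = 5.
General bounds: 2|A| - 1 ≤ |A + A| ≤ |A|(|A|+1)/2, i.e. 9 ≤ |A + A| ≤ 15.
Lower bound 2|A|-1 is attained iff A is an arithmetic progression.
Enumerate sums a + a' for a ≤ a' (symmetric, so this suffices):
a = -4: -4+-4=-8, -4+-1=-5, -4+1=-3, -4+6=2, -4+7=3
a = -1: -1+-1=-2, -1+1=0, -1+6=5, -1+7=6
a = 1: 1+1=2, 1+6=7, 1+7=8
a = 6: 6+6=12, 6+7=13
a = 7: 7+7=14
Distinct sums: {-8, -5, -3, -2, 0, 2, 3, 5, 6, 7, 8, 12, 13, 14}
|A + A| = 14

|A + A| = 14


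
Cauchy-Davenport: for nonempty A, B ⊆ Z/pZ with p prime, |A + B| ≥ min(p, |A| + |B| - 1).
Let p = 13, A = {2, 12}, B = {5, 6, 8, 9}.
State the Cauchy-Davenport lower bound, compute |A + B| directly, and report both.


Cauchy-Davenport: |A + B| ≥ min(p, |A| + |B| - 1) for A, B nonempty in Z/pZ.
|A| = 2, |B| = 4, p = 13.
CD lower bound = min(13, 2 + 4 - 1) = min(13, 5) = 5.
Compute A + B mod 13 directly:
a = 2: 2+5=7, 2+6=8, 2+8=10, 2+9=11
a = 12: 12+5=4, 12+6=5, 12+8=7, 12+9=8
A + B = {4, 5, 7, 8, 10, 11}, so |A + B| = 6.
Verify: 6 ≥ 5? Yes ✓.

CD lower bound = 5, actual |A + B| = 6.


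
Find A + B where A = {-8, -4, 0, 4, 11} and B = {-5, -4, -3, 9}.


A + B = {a + b : a ∈ A, b ∈ B}.
Enumerate all |A|·|B| = 5·4 = 20 pairs (a, b) and collect distinct sums.
a = -8: -8+-5=-13, -8+-4=-12, -8+-3=-11, -8+9=1
a = -4: -4+-5=-9, -4+-4=-8, -4+-3=-7, -4+9=5
a = 0: 0+-5=-5, 0+-4=-4, 0+-3=-3, 0+9=9
a = 4: 4+-5=-1, 4+-4=0, 4+-3=1, 4+9=13
a = 11: 11+-5=6, 11+-4=7, 11+-3=8, 11+9=20
Collecting distinct sums: A + B = {-13, -12, -11, -9, -8, -7, -5, -4, -3, -1, 0, 1, 5, 6, 7, 8, 9, 13, 20}
|A + B| = 19

A + B = {-13, -12, -11, -9, -8, -7, -5, -4, -3, -1, 0, 1, 5, 6, 7, 8, 9, 13, 20}


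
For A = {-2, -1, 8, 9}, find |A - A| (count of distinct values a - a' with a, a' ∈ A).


A - A = {a - a' : a, a' ∈ A}; |A| = 4.
Bounds: 2|A|-1 ≤ |A - A| ≤ |A|² - |A| + 1, i.e. 7 ≤ |A - A| ≤ 13.
Note: 0 ∈ A - A always (from a - a). The set is symmetric: if d ∈ A - A then -d ∈ A - A.
Enumerate nonzero differences d = a - a' with a > a' (then include -d):
Positive differences: {1, 9, 10, 11}
Full difference set: {0} ∪ (positive diffs) ∪ (negative diffs).
|A - A| = 1 + 2·4 = 9 (matches direct enumeration: 9).

|A - A| = 9


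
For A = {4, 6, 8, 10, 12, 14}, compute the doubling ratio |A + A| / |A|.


|A| = 6.
Compute A + A by enumerating all 36 pairs.
A + A = {8, 10, 12, 14, 16, 18, 20, 22, 24, 26, 28}, so |A + A| = 11.
K = |A + A| / |A| = 11/6 (already in lowest terms) ≈ 1.8333.
Reference: AP of size 6 gives K = 11/6 ≈ 1.8333; a fully generic set of size 6 gives K ≈ 3.5000.

|A| = 6, |A + A| = 11, K = 11/6.


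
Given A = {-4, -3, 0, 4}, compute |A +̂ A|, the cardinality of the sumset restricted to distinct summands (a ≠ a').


Restricted sumset: A +̂ A = {a + a' : a ∈ A, a' ∈ A, a ≠ a'}.
Equivalently, take A + A and drop any sum 2a that is achievable ONLY as a + a for a ∈ A (i.e. sums representable only with equal summands).
Enumerate pairs (a, a') with a < a' (symmetric, so each unordered pair gives one sum; this covers all a ≠ a'):
  -4 + -3 = -7
  -4 + 0 = -4
  -4 + 4 = 0
  -3 + 0 = -3
  -3 + 4 = 1
  0 + 4 = 4
Collected distinct sums: {-7, -4, -3, 0, 1, 4}
|A +̂ A| = 6
(Reference bound: |A +̂ A| ≥ 2|A| - 3 for |A| ≥ 2, with |A| = 4 giving ≥ 5.)

|A +̂ A| = 6


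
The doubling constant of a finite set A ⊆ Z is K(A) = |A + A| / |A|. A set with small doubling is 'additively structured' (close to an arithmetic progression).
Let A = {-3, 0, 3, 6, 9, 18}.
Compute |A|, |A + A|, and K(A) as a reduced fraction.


|A| = 6.
Compute A + A by enumerating all 36 pairs.
A + A = {-6, -3, 0, 3, 6, 9, 12, 15, 18, 21, 24, 27, 36}, so |A + A| = 13.
K = |A + A| / |A| = 13/6 (already in lowest terms) ≈ 2.1667.
Reference: AP of size 6 gives K = 11/6 ≈ 1.8333; a fully generic set of size 6 gives K ≈ 3.5000.

|A| = 6, |A + A| = 13, K = 13/6.


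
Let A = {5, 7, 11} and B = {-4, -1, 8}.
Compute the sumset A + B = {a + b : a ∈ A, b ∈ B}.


A + B = {a + b : a ∈ A, b ∈ B}.
Enumerate all |A|·|B| = 3·3 = 9 pairs (a, b) and collect distinct sums.
a = 5: 5+-4=1, 5+-1=4, 5+8=13
a = 7: 7+-4=3, 7+-1=6, 7+8=15
a = 11: 11+-4=7, 11+-1=10, 11+8=19
Collecting distinct sums: A + B = {1, 3, 4, 6, 7, 10, 13, 15, 19}
|A + B| = 9

A + B = {1, 3, 4, 6, 7, 10, 13, 15, 19}


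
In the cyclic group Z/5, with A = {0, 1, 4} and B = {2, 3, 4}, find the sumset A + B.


Work in Z/5Z: reduce every sum a + b modulo 5.
Enumerate all 9 pairs:
a = 0: 0+2=2, 0+3=3, 0+4=4
a = 1: 1+2=3, 1+3=4, 1+4=0
a = 4: 4+2=1, 4+3=2, 4+4=3
Distinct residues collected: {0, 1, 2, 3, 4}
|A + B| = 5 (out of 5 total residues).

A + B = {0, 1, 2, 3, 4}


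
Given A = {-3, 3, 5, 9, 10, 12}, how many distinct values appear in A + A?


A + A = {a + a' : a, a' ∈ A}; |A| = 6.
General bounds: 2|A| - 1 ≤ |A + A| ≤ |A|(|A|+1)/2, i.e. 11 ≤ |A + A| ≤ 21.
Lower bound 2|A|-1 is attained iff A is an arithmetic progression.
Enumerate sums a + a' for a ≤ a' (symmetric, so this suffices):
a = -3: -3+-3=-6, -3+3=0, -3+5=2, -3+9=6, -3+10=7, -3+12=9
a = 3: 3+3=6, 3+5=8, 3+9=12, 3+10=13, 3+12=15
a = 5: 5+5=10, 5+9=14, 5+10=15, 5+12=17
a = 9: 9+9=18, 9+10=19, 9+12=21
a = 10: 10+10=20, 10+12=22
a = 12: 12+12=24
Distinct sums: {-6, 0, 2, 6, 7, 8, 9, 10, 12, 13, 14, 15, 17, 18, 19, 20, 21, 22, 24}
|A + A| = 19

|A + A| = 19


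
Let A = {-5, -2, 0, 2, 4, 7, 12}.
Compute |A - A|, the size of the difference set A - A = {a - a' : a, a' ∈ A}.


A - A = {a - a' : a, a' ∈ A}; |A| = 7.
Bounds: 2|A|-1 ≤ |A - A| ≤ |A|² - |A| + 1, i.e. 13 ≤ |A - A| ≤ 43.
Note: 0 ∈ A - A always (from a - a). The set is symmetric: if d ∈ A - A then -d ∈ A - A.
Enumerate nonzero differences d = a - a' with a > a' (then include -d):
Positive differences: {2, 3, 4, 5, 6, 7, 8, 9, 10, 12, 14, 17}
Full difference set: {0} ∪ (positive diffs) ∪ (negative diffs).
|A - A| = 1 + 2·12 = 25 (matches direct enumeration: 25).

|A - A| = 25


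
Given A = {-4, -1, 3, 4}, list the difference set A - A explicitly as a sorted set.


A - A = {a - a' : a, a' ∈ A}.
Compute a - a' for each ordered pair (a, a'):
a = -4: -4--4=0, -4--1=-3, -4-3=-7, -4-4=-8
a = -1: -1--4=3, -1--1=0, -1-3=-4, -1-4=-5
a = 3: 3--4=7, 3--1=4, 3-3=0, 3-4=-1
a = 4: 4--4=8, 4--1=5, 4-3=1, 4-4=0
Collecting distinct values (and noting 0 appears from a-a):
A - A = {-8, -7, -5, -4, -3, -1, 0, 1, 3, 4, 5, 7, 8}
|A - A| = 13

A - A = {-8, -7, -5, -4, -3, -1, 0, 1, 3, 4, 5, 7, 8}


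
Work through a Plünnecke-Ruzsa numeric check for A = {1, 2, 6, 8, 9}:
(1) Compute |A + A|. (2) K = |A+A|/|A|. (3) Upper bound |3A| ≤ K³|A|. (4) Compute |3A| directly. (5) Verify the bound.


|A| = 5.
Step 1: Compute A + A by enumerating all 25 pairs.
A + A = {2, 3, 4, 7, 8, 9, 10, 11, 12, 14, 15, 16, 17, 18}, so |A + A| = 14.
Step 2: Doubling constant K = |A + A|/|A| = 14/5 = 14/5 ≈ 2.8000.
Step 3: Plünnecke-Ruzsa gives |3A| ≤ K³·|A| = (2.8000)³ · 5 ≈ 109.7600.
Step 4: Compute 3A = A + A + A directly by enumerating all triples (a,b,c) ∈ A³; |3A| = 24.
Step 5: Check 24 ≤ 109.7600? Yes ✓.

K = 14/5, Plünnecke-Ruzsa bound K³|A| ≈ 109.7600, |3A| = 24, inequality holds.


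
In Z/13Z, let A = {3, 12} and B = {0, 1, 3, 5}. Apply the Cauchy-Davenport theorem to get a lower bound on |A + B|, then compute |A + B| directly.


Cauchy-Davenport: |A + B| ≥ min(p, |A| + |B| - 1) for A, B nonempty in Z/pZ.
|A| = 2, |B| = 4, p = 13.
CD lower bound = min(13, 2 + 4 - 1) = min(13, 5) = 5.
Compute A + B mod 13 directly:
a = 3: 3+0=3, 3+1=4, 3+3=6, 3+5=8
a = 12: 12+0=12, 12+1=0, 12+3=2, 12+5=4
A + B = {0, 2, 3, 4, 6, 8, 12}, so |A + B| = 7.
Verify: 7 ≥ 5? Yes ✓.

CD lower bound = 5, actual |A + B| = 7.


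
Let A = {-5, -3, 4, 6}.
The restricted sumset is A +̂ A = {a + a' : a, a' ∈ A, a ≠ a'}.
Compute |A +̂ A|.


Restricted sumset: A +̂ A = {a + a' : a ∈ A, a' ∈ A, a ≠ a'}.
Equivalently, take A + A and drop any sum 2a that is achievable ONLY as a + a for a ∈ A (i.e. sums representable only with equal summands).
Enumerate pairs (a, a') with a < a' (symmetric, so each unordered pair gives one sum; this covers all a ≠ a'):
  -5 + -3 = -8
  -5 + 4 = -1
  -5 + 6 = 1
  -3 + 4 = 1
  -3 + 6 = 3
  4 + 6 = 10
Collected distinct sums: {-8, -1, 1, 3, 10}
|A +̂ A| = 5
(Reference bound: |A +̂ A| ≥ 2|A| - 3 for |A| ≥ 2, with |A| = 4 giving ≥ 5.)

|A +̂ A| = 5


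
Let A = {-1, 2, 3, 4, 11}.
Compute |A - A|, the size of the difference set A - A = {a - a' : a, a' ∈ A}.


A - A = {a - a' : a, a' ∈ A}; |A| = 5.
Bounds: 2|A|-1 ≤ |A - A| ≤ |A|² - |A| + 1, i.e. 9 ≤ |A - A| ≤ 21.
Note: 0 ∈ A - A always (from a - a). The set is symmetric: if d ∈ A - A then -d ∈ A - A.
Enumerate nonzero differences d = a - a' with a > a' (then include -d):
Positive differences: {1, 2, 3, 4, 5, 7, 8, 9, 12}
Full difference set: {0} ∪ (positive diffs) ∪ (negative diffs).
|A - A| = 1 + 2·9 = 19 (matches direct enumeration: 19).

|A - A| = 19


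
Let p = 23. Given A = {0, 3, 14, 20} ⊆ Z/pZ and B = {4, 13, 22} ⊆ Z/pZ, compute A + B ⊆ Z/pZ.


Work in Z/23Z: reduce every sum a + b modulo 23.
Enumerate all 12 pairs:
a = 0: 0+4=4, 0+13=13, 0+22=22
a = 3: 3+4=7, 3+13=16, 3+22=2
a = 14: 14+4=18, 14+13=4, 14+22=13
a = 20: 20+4=1, 20+13=10, 20+22=19
Distinct residues collected: {1, 2, 4, 7, 10, 13, 16, 18, 19, 22}
|A + B| = 10 (out of 23 total residues).

A + B = {1, 2, 4, 7, 10, 13, 16, 18, 19, 22}


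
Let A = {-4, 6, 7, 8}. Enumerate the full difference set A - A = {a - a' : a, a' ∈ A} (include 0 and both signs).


A - A = {a - a' : a, a' ∈ A}.
Compute a - a' for each ordered pair (a, a'):
a = -4: -4--4=0, -4-6=-10, -4-7=-11, -4-8=-12
a = 6: 6--4=10, 6-6=0, 6-7=-1, 6-8=-2
a = 7: 7--4=11, 7-6=1, 7-7=0, 7-8=-1
a = 8: 8--4=12, 8-6=2, 8-7=1, 8-8=0
Collecting distinct values (and noting 0 appears from a-a):
A - A = {-12, -11, -10, -2, -1, 0, 1, 2, 10, 11, 12}
|A - A| = 11

A - A = {-12, -11, -10, -2, -1, 0, 1, 2, 10, 11, 12}


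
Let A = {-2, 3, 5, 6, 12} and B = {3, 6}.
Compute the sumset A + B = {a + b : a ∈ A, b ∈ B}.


A + B = {a + b : a ∈ A, b ∈ B}.
Enumerate all |A|·|B| = 5·2 = 10 pairs (a, b) and collect distinct sums.
a = -2: -2+3=1, -2+6=4
a = 3: 3+3=6, 3+6=9
a = 5: 5+3=8, 5+6=11
a = 6: 6+3=9, 6+6=12
a = 12: 12+3=15, 12+6=18
Collecting distinct sums: A + B = {1, 4, 6, 8, 9, 11, 12, 15, 18}
|A + B| = 9

A + B = {1, 4, 6, 8, 9, 11, 12, 15, 18}


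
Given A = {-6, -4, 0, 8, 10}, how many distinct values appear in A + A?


A + A = {a + a' : a, a' ∈ A}; |A| = 5.
General bounds: 2|A| - 1 ≤ |A + A| ≤ |A|(|A|+1)/2, i.e. 9 ≤ |A + A| ≤ 15.
Lower bound 2|A|-1 is attained iff A is an arithmetic progression.
Enumerate sums a + a' for a ≤ a' (symmetric, so this suffices):
a = -6: -6+-6=-12, -6+-4=-10, -6+0=-6, -6+8=2, -6+10=4
a = -4: -4+-4=-8, -4+0=-4, -4+8=4, -4+10=6
a = 0: 0+0=0, 0+8=8, 0+10=10
a = 8: 8+8=16, 8+10=18
a = 10: 10+10=20
Distinct sums: {-12, -10, -8, -6, -4, 0, 2, 4, 6, 8, 10, 16, 18, 20}
|A + A| = 14

|A + A| = 14


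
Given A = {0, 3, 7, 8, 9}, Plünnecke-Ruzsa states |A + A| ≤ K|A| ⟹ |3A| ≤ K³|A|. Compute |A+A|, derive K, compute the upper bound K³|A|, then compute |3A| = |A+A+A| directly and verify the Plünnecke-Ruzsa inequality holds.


|A| = 5.
Step 1: Compute A + A by enumerating all 25 pairs.
A + A = {0, 3, 6, 7, 8, 9, 10, 11, 12, 14, 15, 16, 17, 18}, so |A + A| = 14.
Step 2: Doubling constant K = |A + A|/|A| = 14/5 = 14/5 ≈ 2.8000.
Step 3: Plünnecke-Ruzsa gives |3A| ≤ K³·|A| = (2.8000)³ · 5 ≈ 109.7600.
Step 4: Compute 3A = A + A + A directly by enumerating all triples (a,b,c) ∈ A³; |3A| = 24.
Step 5: Check 24 ≤ 109.7600? Yes ✓.

K = 14/5, Plünnecke-Ruzsa bound K³|A| ≈ 109.7600, |3A| = 24, inequality holds.


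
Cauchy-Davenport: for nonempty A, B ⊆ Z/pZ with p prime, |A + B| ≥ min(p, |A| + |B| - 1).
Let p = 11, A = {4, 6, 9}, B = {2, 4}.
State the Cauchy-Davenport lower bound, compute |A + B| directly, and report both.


Cauchy-Davenport: |A + B| ≥ min(p, |A| + |B| - 1) for A, B nonempty in Z/pZ.
|A| = 3, |B| = 2, p = 11.
CD lower bound = min(11, 3 + 2 - 1) = min(11, 4) = 4.
Compute A + B mod 11 directly:
a = 4: 4+2=6, 4+4=8
a = 6: 6+2=8, 6+4=10
a = 9: 9+2=0, 9+4=2
A + B = {0, 2, 6, 8, 10}, so |A + B| = 5.
Verify: 5 ≥ 4? Yes ✓.

CD lower bound = 4, actual |A + B| = 5.


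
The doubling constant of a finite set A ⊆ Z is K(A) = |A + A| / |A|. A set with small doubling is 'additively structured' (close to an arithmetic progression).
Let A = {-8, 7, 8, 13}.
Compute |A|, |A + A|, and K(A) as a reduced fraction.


|A| = 4.
Compute A + A by enumerating all 16 pairs.
A + A = {-16, -1, 0, 5, 14, 15, 16, 20, 21, 26}, so |A + A| = 10.
K = |A + A| / |A| = 10/4 = 5/2 ≈ 2.5000.
Reference: AP of size 4 gives K = 7/4 ≈ 1.7500; a fully generic set of size 4 gives K ≈ 2.5000.

|A| = 4, |A + A| = 10, K = 10/4 = 5/2.


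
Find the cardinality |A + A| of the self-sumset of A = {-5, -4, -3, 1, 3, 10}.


A + A = {a + a' : a, a' ∈ A}; |A| = 6.
General bounds: 2|A| - 1 ≤ |A + A| ≤ |A|(|A|+1)/2, i.e. 11 ≤ |A + A| ≤ 21.
Lower bound 2|A|-1 is attained iff A is an arithmetic progression.
Enumerate sums a + a' for a ≤ a' (symmetric, so this suffices):
a = -5: -5+-5=-10, -5+-4=-9, -5+-3=-8, -5+1=-4, -5+3=-2, -5+10=5
a = -4: -4+-4=-8, -4+-3=-7, -4+1=-3, -4+3=-1, -4+10=6
a = -3: -3+-3=-6, -3+1=-2, -3+3=0, -3+10=7
a = 1: 1+1=2, 1+3=4, 1+10=11
a = 3: 3+3=6, 3+10=13
a = 10: 10+10=20
Distinct sums: {-10, -9, -8, -7, -6, -4, -3, -2, -1, 0, 2, 4, 5, 6, 7, 11, 13, 20}
|A + A| = 18

|A + A| = 18


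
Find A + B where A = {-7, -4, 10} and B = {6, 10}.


A + B = {a + b : a ∈ A, b ∈ B}.
Enumerate all |A|·|B| = 3·2 = 6 pairs (a, b) and collect distinct sums.
a = -7: -7+6=-1, -7+10=3
a = -4: -4+6=2, -4+10=6
a = 10: 10+6=16, 10+10=20
Collecting distinct sums: A + B = {-1, 2, 3, 6, 16, 20}
|A + B| = 6

A + B = {-1, 2, 3, 6, 16, 20}


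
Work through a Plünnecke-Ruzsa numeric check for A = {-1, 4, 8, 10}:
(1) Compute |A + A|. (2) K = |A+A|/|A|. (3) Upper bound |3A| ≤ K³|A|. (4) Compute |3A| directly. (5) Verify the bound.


|A| = 4.
Step 1: Compute A + A by enumerating all 16 pairs.
A + A = {-2, 3, 7, 8, 9, 12, 14, 16, 18, 20}, so |A + A| = 10.
Step 2: Doubling constant K = |A + A|/|A| = 10/4 = 10/4 ≈ 2.5000.
Step 3: Plünnecke-Ruzsa gives |3A| ≤ K³·|A| = (2.5000)³ · 4 ≈ 62.5000.
Step 4: Compute 3A = A + A + A directly by enumerating all triples (a,b,c) ∈ A³; |3A| = 19.
Step 5: Check 19 ≤ 62.5000? Yes ✓.

K = 10/4, Plünnecke-Ruzsa bound K³|A| ≈ 62.5000, |3A| = 19, inequality holds.


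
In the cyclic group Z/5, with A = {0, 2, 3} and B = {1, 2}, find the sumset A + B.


Work in Z/5Z: reduce every sum a + b modulo 5.
Enumerate all 6 pairs:
a = 0: 0+1=1, 0+2=2
a = 2: 2+1=3, 2+2=4
a = 3: 3+1=4, 3+2=0
Distinct residues collected: {0, 1, 2, 3, 4}
|A + B| = 5 (out of 5 total residues).

A + B = {0, 1, 2, 3, 4}


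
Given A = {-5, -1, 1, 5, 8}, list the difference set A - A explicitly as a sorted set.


A - A = {a - a' : a, a' ∈ A}.
Compute a - a' for each ordered pair (a, a'):
a = -5: -5--5=0, -5--1=-4, -5-1=-6, -5-5=-10, -5-8=-13
a = -1: -1--5=4, -1--1=0, -1-1=-2, -1-5=-6, -1-8=-9
a = 1: 1--5=6, 1--1=2, 1-1=0, 1-5=-4, 1-8=-7
a = 5: 5--5=10, 5--1=6, 5-1=4, 5-5=0, 5-8=-3
a = 8: 8--5=13, 8--1=9, 8-1=7, 8-5=3, 8-8=0
Collecting distinct values (and noting 0 appears from a-a):
A - A = {-13, -10, -9, -7, -6, -4, -3, -2, 0, 2, 3, 4, 6, 7, 9, 10, 13}
|A - A| = 17

A - A = {-13, -10, -9, -7, -6, -4, -3, -2, 0, 2, 3, 4, 6, 7, 9, 10, 13}


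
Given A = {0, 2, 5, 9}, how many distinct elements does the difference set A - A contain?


A - A = {a - a' : a, a' ∈ A}; |A| = 4.
Bounds: 2|A|-1 ≤ |A - A| ≤ |A|² - |A| + 1, i.e. 7 ≤ |A - A| ≤ 13.
Note: 0 ∈ A - A always (from a - a). The set is symmetric: if d ∈ A - A then -d ∈ A - A.
Enumerate nonzero differences d = a - a' with a > a' (then include -d):
Positive differences: {2, 3, 4, 5, 7, 9}
Full difference set: {0} ∪ (positive diffs) ∪ (negative diffs).
|A - A| = 1 + 2·6 = 13 (matches direct enumeration: 13).

|A - A| = 13


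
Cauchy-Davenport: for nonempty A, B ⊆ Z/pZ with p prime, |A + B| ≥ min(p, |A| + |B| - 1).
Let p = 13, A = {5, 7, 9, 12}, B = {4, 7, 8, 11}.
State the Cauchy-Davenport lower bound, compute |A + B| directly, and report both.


Cauchy-Davenport: |A + B| ≥ min(p, |A| + |B| - 1) for A, B nonempty in Z/pZ.
|A| = 4, |B| = 4, p = 13.
CD lower bound = min(13, 4 + 4 - 1) = min(13, 7) = 7.
Compute A + B mod 13 directly:
a = 5: 5+4=9, 5+7=12, 5+8=0, 5+11=3
a = 7: 7+4=11, 7+7=1, 7+8=2, 7+11=5
a = 9: 9+4=0, 9+7=3, 9+8=4, 9+11=7
a = 12: 12+4=3, 12+7=6, 12+8=7, 12+11=10
A + B = {0, 1, 2, 3, 4, 5, 6, 7, 9, 10, 11, 12}, so |A + B| = 12.
Verify: 12 ≥ 7? Yes ✓.

CD lower bound = 7, actual |A + B| = 12.


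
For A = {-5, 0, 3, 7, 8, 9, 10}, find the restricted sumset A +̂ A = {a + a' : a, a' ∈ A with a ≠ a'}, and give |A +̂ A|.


Restricted sumset: A +̂ A = {a + a' : a ∈ A, a' ∈ A, a ≠ a'}.
Equivalently, take A + A and drop any sum 2a that is achievable ONLY as a + a for a ∈ A (i.e. sums representable only with equal summands).
Enumerate pairs (a, a') with a < a' (symmetric, so each unordered pair gives one sum; this covers all a ≠ a'):
  -5 + 0 = -5
  -5 + 3 = -2
  -5 + 7 = 2
  -5 + 8 = 3
  -5 + 9 = 4
  -5 + 10 = 5
  0 + 3 = 3
  0 + 7 = 7
  0 + 8 = 8
  0 + 9 = 9
  0 + 10 = 10
  3 + 7 = 10
  3 + 8 = 11
  3 + 9 = 12
  3 + 10 = 13
  7 + 8 = 15
  7 + 9 = 16
  7 + 10 = 17
  8 + 9 = 17
  8 + 10 = 18
  9 + 10 = 19
Collected distinct sums: {-5, -2, 2, 3, 4, 5, 7, 8, 9, 10, 11, 12, 13, 15, 16, 17, 18, 19}
|A +̂ A| = 18
(Reference bound: |A +̂ A| ≥ 2|A| - 3 for |A| ≥ 2, with |A| = 7 giving ≥ 11.)

|A +̂ A| = 18


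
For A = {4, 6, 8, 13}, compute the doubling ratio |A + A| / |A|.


|A| = 4.
Compute A + A by enumerating all 16 pairs.
A + A = {8, 10, 12, 14, 16, 17, 19, 21, 26}, so |A + A| = 9.
K = |A + A| / |A| = 9/4 (already in lowest terms) ≈ 2.2500.
Reference: AP of size 4 gives K = 7/4 ≈ 1.7500; a fully generic set of size 4 gives K ≈ 2.5000.

|A| = 4, |A + A| = 9, K = 9/4.


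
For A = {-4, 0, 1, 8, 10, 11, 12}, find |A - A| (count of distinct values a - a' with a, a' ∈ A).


A - A = {a - a' : a, a' ∈ A}; |A| = 7.
Bounds: 2|A|-1 ≤ |A - A| ≤ |A|² - |A| + 1, i.e. 13 ≤ |A - A| ≤ 43.
Note: 0 ∈ A - A always (from a - a). The set is symmetric: if d ∈ A - A then -d ∈ A - A.
Enumerate nonzero differences d = a - a' with a > a' (then include -d):
Positive differences: {1, 2, 3, 4, 5, 7, 8, 9, 10, 11, 12, 14, 15, 16}
Full difference set: {0} ∪ (positive diffs) ∪ (negative diffs).
|A - A| = 1 + 2·14 = 29 (matches direct enumeration: 29).

|A - A| = 29


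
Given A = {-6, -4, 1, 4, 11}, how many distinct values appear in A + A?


A + A = {a + a' : a, a' ∈ A}; |A| = 5.
General bounds: 2|A| - 1 ≤ |A + A| ≤ |A|(|A|+1)/2, i.e. 9 ≤ |A + A| ≤ 15.
Lower bound 2|A|-1 is attained iff A is an arithmetic progression.
Enumerate sums a + a' for a ≤ a' (symmetric, so this suffices):
a = -6: -6+-6=-12, -6+-4=-10, -6+1=-5, -6+4=-2, -6+11=5
a = -4: -4+-4=-8, -4+1=-3, -4+4=0, -4+11=7
a = 1: 1+1=2, 1+4=5, 1+11=12
a = 4: 4+4=8, 4+11=15
a = 11: 11+11=22
Distinct sums: {-12, -10, -8, -5, -3, -2, 0, 2, 5, 7, 8, 12, 15, 22}
|A + A| = 14

|A + A| = 14


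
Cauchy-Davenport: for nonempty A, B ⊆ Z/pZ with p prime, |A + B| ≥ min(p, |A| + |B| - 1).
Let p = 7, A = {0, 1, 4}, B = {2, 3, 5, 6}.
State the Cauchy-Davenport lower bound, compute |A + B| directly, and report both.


Cauchy-Davenport: |A + B| ≥ min(p, |A| + |B| - 1) for A, B nonempty in Z/pZ.
|A| = 3, |B| = 4, p = 7.
CD lower bound = min(7, 3 + 4 - 1) = min(7, 6) = 6.
Compute A + B mod 7 directly:
a = 0: 0+2=2, 0+3=3, 0+5=5, 0+6=6
a = 1: 1+2=3, 1+3=4, 1+5=6, 1+6=0
a = 4: 4+2=6, 4+3=0, 4+5=2, 4+6=3
A + B = {0, 2, 3, 4, 5, 6}, so |A + B| = 6.
Verify: 6 ≥ 6? Yes ✓.

CD lower bound = 6, actual |A + B| = 6.
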